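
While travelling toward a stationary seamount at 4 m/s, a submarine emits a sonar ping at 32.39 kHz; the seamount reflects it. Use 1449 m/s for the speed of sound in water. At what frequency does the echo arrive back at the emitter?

The seamount receives the sound from a moving source: f₁ = f₀ · v/(v − v_e) = 32.39 × 1449/1445 ≈ 32.5 kHz.
On the return leg the submarine is a moving observer: f₂ = f₁ · (v + v_e)/v = 32.5 × 1453/1449 ≈ 32.6 kHz.
Equivalently f₂ = f₀ · (v + v_e)/(v − v_e).

32.6 kHz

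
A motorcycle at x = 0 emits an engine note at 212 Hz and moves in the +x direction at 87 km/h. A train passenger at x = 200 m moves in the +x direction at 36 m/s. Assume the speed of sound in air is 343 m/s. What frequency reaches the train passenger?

204 Hz

87 km/h = 24.17 m/s.
The observer lies on the +x side, so the source is heading toward the observer and the observer is heading away from the source.
With source approaching and observer receding, f' = f · (v − v_o)/(v − v_s).
f' = 212 × (343 − 36)/(343 − 24.17) = 212 × 307/318.83 ≈ 204 Hz.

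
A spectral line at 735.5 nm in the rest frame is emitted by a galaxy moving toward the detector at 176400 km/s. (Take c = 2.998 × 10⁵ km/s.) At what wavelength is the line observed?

β = v/c = 176400/299800 = 0.5884.
Relativistic Doppler for wavelength: λ' = λ₀ · √((1 − β)/(1 + β)).
λ' = 735.5 × √(0.4116/1.5884) = 735.5 × 0.50905 ≈ 374.4 nm.

374.4 nm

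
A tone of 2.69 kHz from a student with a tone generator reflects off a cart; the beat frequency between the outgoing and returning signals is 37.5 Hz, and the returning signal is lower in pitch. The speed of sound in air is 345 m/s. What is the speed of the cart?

Double Doppler shift off a moving reflector: f₂ = f₀ · (v + u)/(v − u) (u > 0 toward emitter).
Returning signal is lower, so f₂ = f₀ − Δf = 2690 − 37.5 = 2652.5 Hz.
Rearranging, u = v · (f₂ − f₀)/(f₂ + f₀) = 345 × -37.5/5342.5 ≈ -2.42 m/s.
So the cart is moving at 2.42 m/s away from the emitter.

2.42 m/s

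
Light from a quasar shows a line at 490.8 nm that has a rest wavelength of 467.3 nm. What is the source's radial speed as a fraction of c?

λ'/λ₀ = 1.0503 > 1 (redshift), so the source is receding.
λ'/λ₀ = √((1 + β)/(1 − β)) for a receding source ⇒ β = (r² − 1)/(r² + 1) with r = λ'/λ₀.
β = (1.1031 − 1)/(1.1031 + 1) ≈ 0.049.

0.049c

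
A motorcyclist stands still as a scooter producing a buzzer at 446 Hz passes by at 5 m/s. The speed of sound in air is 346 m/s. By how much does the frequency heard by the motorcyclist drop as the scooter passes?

12.9 Hz

Approaching: f₁ = f · v/(v − v_s) = 446 × 346/341 ≈ 452.5 Hz.
Receding: f₂ = f · v/(v + v_s) = 446 × 346/351 ≈ 439.6 Hz.
Drop: f₁ − f₂ = 2f·v·v_s/(v² − v_s²) = 2 × 446 × 346 × 5/(346² − 5²) ≈ 12.9 Hz.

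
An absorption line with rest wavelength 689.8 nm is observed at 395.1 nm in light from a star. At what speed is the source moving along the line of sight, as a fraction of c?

λ'/λ₀ = 0.5728 < 1 (blueshift), so the source is approaching.
λ'/λ₀ = √((1 − β)/(1 + β)) for an approaching source ⇒ β = (1 − r²)/(1 + r²) with r = λ'/λ₀.
β = (1 − 0.3281)/(1 + 0.3281) ≈ 0.506.

0.506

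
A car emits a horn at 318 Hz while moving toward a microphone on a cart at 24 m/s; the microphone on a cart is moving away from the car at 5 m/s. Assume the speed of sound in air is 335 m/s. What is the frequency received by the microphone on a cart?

General Doppler shift: f' = f · (v − v_o)/(v − v_s).
f' = 318 × (335 − 5)/(335 − 24) = 318 × 330/311 ≈ 337 Hz.

337 Hz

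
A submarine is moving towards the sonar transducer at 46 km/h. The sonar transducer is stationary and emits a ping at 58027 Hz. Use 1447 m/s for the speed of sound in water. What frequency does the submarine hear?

58539 Hz

46 km/h = 12.78 m/s.
Only the observer moves, toward the source, so f' = f · (v + v_o)/v.
f' = 58027 × (1447 + 12.78)/1447 = 58027 × 1459.8/1447 ≈ 58539 Hz.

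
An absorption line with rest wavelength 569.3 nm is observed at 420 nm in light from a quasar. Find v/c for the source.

λ'/λ₀ = 0.7377 < 1 (blueshift), so the source is approaching.
λ'/λ₀ = √((1 − β)/(1 + β)) for an approaching source ⇒ β = (1 − r²)/(1 + r²) with r = λ'/λ₀.
β = (1 − 0.5443)/(1 + 0.5443) ≈ 0.295.

0.295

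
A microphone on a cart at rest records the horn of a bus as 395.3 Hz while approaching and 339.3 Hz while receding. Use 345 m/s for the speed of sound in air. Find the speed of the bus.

f₁/f₂ = (v + v_s)/(v − v_s), so v_s = v · (f₁ − f₂)/(f₁ + f₂).
v_s = 345 × (395.3 − 339.3)/(395.3 + 339.3) = 345 × 56.0/734.6 ≈ 26 m/s.

26 m/s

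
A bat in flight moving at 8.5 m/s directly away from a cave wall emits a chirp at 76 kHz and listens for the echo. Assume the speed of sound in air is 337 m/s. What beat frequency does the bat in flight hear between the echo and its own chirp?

3740 Hz

The cave wall receives the sound from a moving source: f₁ = f₀ · v/(v + v_e) = 76 × 337/345.5 ≈ 74.13 kHz.
On the return leg the bat in flight is a moving observer: f₂ = f₁ · (v − v_e)/v = 74.13 × 328.5/337 ≈ 72.26 kHz.
Beat against the emitted tone (with f₀ = 76000 Hz): |f₂ − f₀| = 2v_e·f₀/(v + v_e) = 2 × 8.5 × 76000/345.5 ≈ 3740 Hz.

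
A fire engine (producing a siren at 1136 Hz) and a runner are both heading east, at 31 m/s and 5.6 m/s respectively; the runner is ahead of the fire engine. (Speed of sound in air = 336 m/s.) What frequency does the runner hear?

The runner is ahead, so the fire engine is moving toward it while the runner is moving away from the fire engine.
General Doppler shift: f' = f · (v − v_o)/(v − v_s).
f' = 1136 × (336 − 5.6)/(336 − 31) = 1136 × 330.4/305 ≈ 1231 Hz.

1231 Hz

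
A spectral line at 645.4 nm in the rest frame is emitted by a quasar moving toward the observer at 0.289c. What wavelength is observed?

Relativistic Doppler for wavelength: λ' = λ₀ · √((1 − β)/(1 + β)).
λ' = 645.4 × √(0.7110/1.2890) = 645.4 × 0.74269 ≈ 479.3 nm.

479.3 nm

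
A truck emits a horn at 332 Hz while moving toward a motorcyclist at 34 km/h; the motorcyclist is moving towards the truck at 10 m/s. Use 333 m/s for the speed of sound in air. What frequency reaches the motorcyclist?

34 km/h = 9.444 m/s.
General Doppler shift: f' = f · (v + v_o)/(v − v_s).
f' = 332 × (333 + 10)/(333 − 9.444) = 332 × 343/323.56 ≈ 352 Hz.

352 Hz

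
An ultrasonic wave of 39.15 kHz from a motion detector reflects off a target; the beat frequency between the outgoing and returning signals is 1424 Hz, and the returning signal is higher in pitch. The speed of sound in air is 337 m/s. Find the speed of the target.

6.0 m/s

Double Doppler shift off a moving reflector: f₂ = f₀ · (v + u)/(v − u) (u > 0 toward emitter).
Returning signal is higher, so f₂ = f₀ + Δf = 39150 + 1424 = 40574 Hz.
Rearranging, u = v · (f₂ − f₀)/(f₂ + f₀) = 337 × 1424/79724 ≈ 6.0 m/s.
So the target is moving at 6.0 m/s toward the emitter.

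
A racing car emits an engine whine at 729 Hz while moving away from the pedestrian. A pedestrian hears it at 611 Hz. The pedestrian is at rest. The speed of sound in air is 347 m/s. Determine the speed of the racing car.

f' = f · v/(v + v_s) ⇒ v_s = v · |1 − f/f'|.
v_s = 347 × |1 − 729/611| = 347 × 0.1931 ≈ 67 m/s.

67 m/s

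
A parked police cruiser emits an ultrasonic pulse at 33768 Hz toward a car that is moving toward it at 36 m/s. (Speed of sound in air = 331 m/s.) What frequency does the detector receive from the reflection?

42010 Hz

At the car (a moving observer), f₁ = f₀ · (v + u)/v = 33768 × 367/331 ≈ 37441 Hz.
The reflection then acts as a moving source: f₂ = f₁ · v/(v − u) ≈ 42010 Hz.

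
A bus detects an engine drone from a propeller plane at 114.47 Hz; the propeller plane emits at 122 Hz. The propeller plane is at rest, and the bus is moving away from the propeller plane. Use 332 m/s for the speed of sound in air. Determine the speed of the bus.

f' = f · (v − v_o)/v ⇒ v_o = v · |f'/f − 1|.
v_o = 332 × |114.47/122 − 1| = 332 × 0.06172 ≈ 20.5 m/s.

20.5 m/s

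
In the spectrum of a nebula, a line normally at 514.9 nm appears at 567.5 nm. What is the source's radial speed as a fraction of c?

0.097c

λ'/λ₀ = 1.1022 > 1 (redshift), so the source is receding.
λ'/λ₀ = √((1 + β)/(1 − β)) for a receding source ⇒ β = (r² − 1)/(r² + 1) with r = λ'/λ₀.
β = (1.2147 − 1)/(1.2147 + 1) ≈ 0.097.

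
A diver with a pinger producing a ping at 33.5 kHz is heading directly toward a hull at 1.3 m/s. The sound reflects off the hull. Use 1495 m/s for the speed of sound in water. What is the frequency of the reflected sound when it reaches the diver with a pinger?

33.6 kHz

The hull receives the sound from a moving source: f₁ = f₀ · v/(v − v_e) = 33.5 × 1495/1493.7 ≈ 33.5 kHz.
On the return leg the diver with a pinger is a moving observer: f₂ = f₁ · (v + v_e)/v = 33.5 × 1496.3/1495 ≈ 33.6 kHz.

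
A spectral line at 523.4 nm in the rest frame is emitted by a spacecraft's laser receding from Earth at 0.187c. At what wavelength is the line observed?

Relativistic Doppler for wavelength: λ' = λ₀ · √((1 + β)/(1 − β)).
λ' = 523.4 × √(1.1870/0.8130) = 523.4 × 1.20831 ≈ 632.4 nm.

632.4 nm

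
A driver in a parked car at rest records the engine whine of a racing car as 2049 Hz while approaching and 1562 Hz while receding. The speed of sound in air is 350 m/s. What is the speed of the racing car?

f₁/f₂ = (v + v_s)/(v − v_s), so v_s = v · (f₁ − f₂)/(f₁ + f₂).
v_s = 350 × (2049 − 1562)/(2049 + 1562) = 350 × 487/3611 ≈ 47 m/s.

47 m/s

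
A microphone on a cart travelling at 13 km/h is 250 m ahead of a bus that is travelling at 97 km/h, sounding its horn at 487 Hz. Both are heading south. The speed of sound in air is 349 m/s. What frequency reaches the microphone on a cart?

522 Hz

97 km/h = 26.94 m/s; 13 km/h = 3.611 m/s.
The microphone on a cart is ahead, so the bus is moving toward it while the microphone on a cart is moving away from the bus.
With source approaching and observer receding, f' = f · (v − v_o)/(v − v_s).
f' = 487 × (349 − 3.611)/(349 − 26.94) = 487 × 345.39/322.06 ≈ 522 Hz.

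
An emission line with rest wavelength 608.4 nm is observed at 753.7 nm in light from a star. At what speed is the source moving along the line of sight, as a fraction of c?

0.211c

λ'/λ₀ = 1.2388 > 1 (redshift), so the source is receding.
λ'/λ₀ = √((1 + β)/(1 − β)) for a receding source ⇒ β = (r² − 1)/(r² + 1) with r = λ'/λ₀.
β = (1.5347 − 1)/(1.5347 + 1) ≈ 0.211.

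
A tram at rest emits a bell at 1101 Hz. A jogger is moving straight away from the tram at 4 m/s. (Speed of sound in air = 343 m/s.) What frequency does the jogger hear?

1088 Hz

Moving observer, stationary source: f' = f · (v − v_o)/v.
f' = 1101 × (343 − 4)/343 = 1101 × 339/343 ≈ 1088 Hz.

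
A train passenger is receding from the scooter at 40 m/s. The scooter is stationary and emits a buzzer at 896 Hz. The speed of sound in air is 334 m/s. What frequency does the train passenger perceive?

789 Hz

Moving observer, stationary source: f' = f · (v − v_o)/v.
f' = 896 × (334 − 40)/334 = 896 × 294/334 ≈ 789 Hz.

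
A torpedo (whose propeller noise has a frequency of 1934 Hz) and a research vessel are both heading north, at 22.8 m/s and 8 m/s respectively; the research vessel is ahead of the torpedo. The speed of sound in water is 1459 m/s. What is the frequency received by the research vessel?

1954 Hz

The research vessel is ahead, so the torpedo is moving toward it while the research vessel is moving away from the torpedo.
General Doppler shift: f' = f · (v − v_o)/(v − v_s).
f' = 1934 × (1459 − 8)/(1459 − 22.8) = 1934 × 1451/1436.2 ≈ 1954 Hz.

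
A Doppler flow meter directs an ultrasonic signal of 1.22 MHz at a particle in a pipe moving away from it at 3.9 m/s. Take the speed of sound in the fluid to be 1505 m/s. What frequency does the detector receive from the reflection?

1.2137 MHz

The particle in a pipe first receives the wave as a moving observer: f₁ = f₀ · (v − u)/v = 1.22 × (1505 − 3.9)/1505 ≈ 1.2168 MHz.
On reflection it acts as a source moving away from the stationary detector: f₂ = f₁ · v/(v + u) = 1.2168 × 1505/1508.9 ≈ 1.2137 MHz.
Equivalently f₂ = f₀ · (v − u)/(v + u).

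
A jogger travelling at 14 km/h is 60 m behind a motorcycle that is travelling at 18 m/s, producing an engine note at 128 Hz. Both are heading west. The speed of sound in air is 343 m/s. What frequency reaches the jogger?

123 Hz

14 km/h = 3.889 m/s.
The jogger is behind, so the motorcycle is moving away from it while the jogger is moving toward the motorcycle.
Both move, so f' = f · (v + v_o)/(v + v_s).
f' = 128 × (343 + 3.889)/(343 + 18) = 128 × 346.89/361 ≈ 123 Hz.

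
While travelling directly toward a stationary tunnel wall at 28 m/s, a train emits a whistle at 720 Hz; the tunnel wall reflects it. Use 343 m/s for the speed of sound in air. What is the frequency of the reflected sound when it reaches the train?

848 Hz

The tunnel wall receives the sound from a moving source: f₁ = f₀ · v/(v − v_e) = 720 × 343/315 ≈ 784 Hz.
On the return leg the train is a moving observer: f₂ = f₁ · (v + v_e)/v = 784 × 371/343 ≈ 848 Hz.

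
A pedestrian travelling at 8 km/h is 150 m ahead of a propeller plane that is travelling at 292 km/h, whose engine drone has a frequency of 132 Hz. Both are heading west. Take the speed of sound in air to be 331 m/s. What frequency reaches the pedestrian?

292 km/h = 81.11 m/s; 8 km/h = 2.222 m/s.
The pedestrian is ahead, so the propeller plane is moving toward it while the pedestrian is moving away from the propeller plane.
With source approaching and observer receding, f' = f · (v − v_o)/(v − v_s).
f' = 132 × (331 − 2.222)/(331 − 81.11) = 132 × 328.78/249.89 ≈ 174 Hz.

174 Hz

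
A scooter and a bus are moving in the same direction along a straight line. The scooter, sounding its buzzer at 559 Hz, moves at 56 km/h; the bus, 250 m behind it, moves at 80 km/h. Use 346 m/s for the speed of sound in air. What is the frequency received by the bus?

56 km/h = 15.56 m/s; 80 km/h = 22.22 m/s.
The bus is behind, so the scooter is moving away from it while the bus is moving toward the scooter.
General Doppler shift: f' = f · (v + v_o)/(v + v_s).
f' = 559 × (346 + 22.22)/(346 + 15.56) = 559 × 368.22/361.56 ≈ 569 Hz.

569 Hz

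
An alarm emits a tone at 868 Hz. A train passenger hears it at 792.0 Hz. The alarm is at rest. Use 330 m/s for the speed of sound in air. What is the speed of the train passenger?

29 m/s

f' < f, so the train passenger is receding.
f' = f · (v − v_o)/v ⇒ v_o = v · |f'/f − 1|.
v_o = 330 × |792.0/868 − 1| = 330 × 0.08756 ≈ 29 m/s.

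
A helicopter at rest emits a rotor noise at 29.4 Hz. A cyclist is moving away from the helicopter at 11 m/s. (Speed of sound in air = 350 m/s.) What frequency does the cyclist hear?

28.5 Hz

Only the observer moves, away from the source, so f' = f · (v − v_o)/v.
f' = 29.4 × (350 − 11)/350 = 29.4 × 339/350 ≈ 28.5 Hz.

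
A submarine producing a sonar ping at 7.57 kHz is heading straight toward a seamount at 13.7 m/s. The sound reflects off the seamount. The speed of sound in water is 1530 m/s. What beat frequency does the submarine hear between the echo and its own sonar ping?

137 Hz

The seamount receives the sound from a moving source: f₁ = f₀ · v/(v − v_e) = 7.57 × 1530/1516.3 ≈ 7.6384 kHz.
On the return leg the submarine is a moving observer: f₂ = f₁ · (v + v_e)/v = 7.6384 × 1543.7/1530 ≈ 7.7068 kHz.
Equivalently f₂ = f₀ · (v + v_e)/(v − v_e).
Beat against the emitted tone (with f₀ = 7570 Hz): |f₂ − f₀| = 2v_e·f₀/(v − v_e) = 2 × 13.7 × 7570/1516.3 ≈ 137 Hz.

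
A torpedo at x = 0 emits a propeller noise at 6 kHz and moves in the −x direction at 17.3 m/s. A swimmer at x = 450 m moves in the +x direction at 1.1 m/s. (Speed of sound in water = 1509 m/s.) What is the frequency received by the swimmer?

The observer lies on the +x side, so the source is heading away from the observer and the observer is heading away from the source.
General Doppler shift: f' = f · (v − v_o)/(v + v_s).
f' = 6 × (1509 − 1.1)/(1509 + 17.3) = 6 × 1507.9/1526.3 ≈ 5.93 kHz.

5.93 kHz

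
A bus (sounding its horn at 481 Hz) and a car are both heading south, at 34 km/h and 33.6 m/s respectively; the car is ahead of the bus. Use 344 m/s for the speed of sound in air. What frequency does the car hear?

446 Hz

34 km/h = 9.444 m/s.
The car is ahead, so the bus is moving toward it while the car is moving away from the bus.
General Doppler shift: f' = f · (v − v_o)/(v − v_s).
f' = 481 × (344 − 33.6)/(344 − 9.444) = 481 × 310.4/334.56 ≈ 446 Hz.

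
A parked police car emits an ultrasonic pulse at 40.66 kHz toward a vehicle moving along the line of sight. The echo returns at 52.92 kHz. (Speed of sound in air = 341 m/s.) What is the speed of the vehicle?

45 m/s

Double Doppler shift off a moving reflector: f₂ = f₀ · (v + u)/(v − u) (u > 0 toward emitter).
Rearranging, u = v · (f₂ − f₀)/(f₂ + f₀) = 341 × 12.26/93.58 ≈ 45 m/s.
So the vehicle is moving at 45 m/s toward the emitter.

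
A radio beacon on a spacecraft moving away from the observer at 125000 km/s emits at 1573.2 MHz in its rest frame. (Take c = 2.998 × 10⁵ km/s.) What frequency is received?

β = v/c = 125000/299800 = 0.4169.
Relativistic Doppler for frequency: f' = f₀ · √((1 − β)/(1 + β)).
f' = 1573.2 × √(0.5831/1.4169) = 1573.2 × 0.64147 ≈ 1009.2 MHz.

1009.2 MHz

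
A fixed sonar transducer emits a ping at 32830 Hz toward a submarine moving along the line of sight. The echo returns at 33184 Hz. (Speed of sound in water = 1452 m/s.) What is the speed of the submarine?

7.8 m/s

Double Doppler shift off a moving reflector: f₂ = f₀ · (v + u)/(v − u) (u > 0 toward emitter).
Rearranging, u = v · (f₂ − f₀)/(f₂ + f₀) = 1452 × 354/66014 ≈ 7.8 m/s.
So the submarine is moving at 7.8 m/s toward the emitter.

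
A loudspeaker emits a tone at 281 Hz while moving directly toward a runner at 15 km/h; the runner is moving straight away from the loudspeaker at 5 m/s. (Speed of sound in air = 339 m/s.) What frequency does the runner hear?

15 km/h = 4.167 m/s.
General Doppler shift: f' = f · (v − v_o)/(v − v_s).
f' = 281 × (339 − 5)/(339 − 4.167) = 281 × 334/334.83 ≈ 280 Hz.

280 Hz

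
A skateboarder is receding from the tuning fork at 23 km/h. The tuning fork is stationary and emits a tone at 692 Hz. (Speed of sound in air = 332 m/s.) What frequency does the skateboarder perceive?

23 km/h = 6.389 m/s.
Moving observer, stationary source: f' = f · (v − v_o)/v.
f' = 692 × (332 − 6.389)/332 = 692 × 325.61/332 ≈ 679 Hz.

679 Hz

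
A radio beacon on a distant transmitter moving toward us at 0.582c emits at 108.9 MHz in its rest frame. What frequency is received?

211.9 MHz

Relativistic Doppler for frequency: f' = f₀ · √((1 + β)/(1 − β)).
f' = 108.9 × √(1.5820/0.4180) = 108.9 × 1.94543 ≈ 211.9 MHz.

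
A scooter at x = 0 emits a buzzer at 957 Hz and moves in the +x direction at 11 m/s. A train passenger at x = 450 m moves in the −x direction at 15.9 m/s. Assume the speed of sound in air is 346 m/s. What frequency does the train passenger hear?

1034 Hz

The observer lies on the +x side, so the source is heading toward the observer and the observer is heading toward the source.
Both move, so f' = f · (v + v_o)/(v − v_s).
f' = 957 × (346 + 15.9)/(346 − 11) = 957 × 361.9/335 ≈ 1034 Hz.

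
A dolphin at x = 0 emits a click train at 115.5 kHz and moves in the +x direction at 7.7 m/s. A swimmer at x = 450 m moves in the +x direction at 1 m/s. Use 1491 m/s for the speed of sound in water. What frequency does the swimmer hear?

The observer lies on the +x side, so the source is heading toward the observer and the observer is heading away from the source.
With source approaching and observer receding, f' = f · (v − v_o)/(v − v_s).
f' = 115.5 × (1491 − 1)/(1491 − 7.7) = 115.5 × 1490/1483.3 ≈ 116.0 kHz.

116.0 kHz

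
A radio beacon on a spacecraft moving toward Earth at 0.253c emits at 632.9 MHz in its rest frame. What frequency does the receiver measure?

819.7 MHz

Relativistic Doppler for frequency: f' = f₀ · √((1 + β)/(1 − β)).
f' = 632.9 × √(1.2530/0.7470) = 632.9 × 1.29514 ≈ 819.7 MHz.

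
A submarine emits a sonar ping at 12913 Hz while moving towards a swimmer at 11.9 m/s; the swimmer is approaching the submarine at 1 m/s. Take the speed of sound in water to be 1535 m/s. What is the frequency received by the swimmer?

With source approaching and observer approaching, f' = f · (v + v_o)/(v − v_s).
f' = 12913 × (1535 + 1)/(1535 − 11.9) = 12913 × 1536/1523.1 ≈ 13022 Hz.

13022 Hz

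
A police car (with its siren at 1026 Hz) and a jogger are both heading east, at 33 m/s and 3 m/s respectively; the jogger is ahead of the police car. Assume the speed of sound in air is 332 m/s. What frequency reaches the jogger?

1129 Hz

The jogger is ahead, so the police car is moving toward it while the jogger is moving away from the police car.
With source approaching and observer receding, f' = f · (v − v_o)/(v − v_s).
f' = 1026 × (332 − 3)/(332 − 33) = 1026 × 329/299 ≈ 1129 Hz.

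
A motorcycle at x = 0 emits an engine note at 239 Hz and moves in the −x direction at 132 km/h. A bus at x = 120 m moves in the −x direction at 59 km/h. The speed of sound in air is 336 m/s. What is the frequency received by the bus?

132 km/h = 36.67 m/s; 59 km/h = 16.39 m/s.
The observer lies on the +x side, so the source is heading away from the observer and the observer is heading toward the source.
Both move, so f' = f · (v + v_o)/(v + v_s).
f' = 239 × (336 + 16.39)/(336 + 36.67) = 239 × 352.39/372.67 ≈ 226 Hz.

226 Hz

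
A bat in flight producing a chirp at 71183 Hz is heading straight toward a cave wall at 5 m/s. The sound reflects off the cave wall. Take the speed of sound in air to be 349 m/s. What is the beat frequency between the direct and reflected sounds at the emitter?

The cave wall receives the sound from a moving source: f₁ = f₀ · v/(v − v_e) = 71183 × 349/344 ≈ 72218 Hz.
On the return leg the bat in flight is a moving observer: f₂ = f₁ · (v + v_e)/v = 72218 × 354/349 ≈ 73252 Hz.
Equivalently f₂ = f₀ · (v + v_e)/(v − v_e).
Beat against the emitted tone: |f₂ − f₀| = 2v_e·f₀/(v − v_e) = 2 × 5 × 71183/344 ≈ 2069 Hz.

2069 Hz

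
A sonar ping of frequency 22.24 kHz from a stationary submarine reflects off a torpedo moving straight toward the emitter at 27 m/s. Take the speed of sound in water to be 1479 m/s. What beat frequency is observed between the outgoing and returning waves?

At the torpedo (a moving observer), f₁ = f₀ · (v + u)/v = 22.24 × 1506/1479 ≈ 22.646 kHz.
On reflection it acts as a source moving toward the stationary detector: f₂ = f₁ · v/(v − u) = 22.646 × 1479/1452 ≈ 23.067 kHz.
Equivalently f₂ = f₀ · (v + u)/(v − u).
Beat frequency (with f₀ = 22240 Hz): |f₂ − f₀| = 2u·f₀/(v − u) = 2 × 27 × 22240/1452 ≈ 827 Hz.

827 Hz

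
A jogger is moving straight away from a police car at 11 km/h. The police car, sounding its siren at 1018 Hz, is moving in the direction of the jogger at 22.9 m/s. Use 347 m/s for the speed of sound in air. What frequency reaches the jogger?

11 km/h = 3.056 m/s.
With source approaching and observer receding, f' = f · (v − v_o)/(v − v_s).
f' = 1018 × (347 − 3.056)/(347 − 22.9) = 1018 × 343.94/324.1 ≈ 1080 Hz.

1080 Hz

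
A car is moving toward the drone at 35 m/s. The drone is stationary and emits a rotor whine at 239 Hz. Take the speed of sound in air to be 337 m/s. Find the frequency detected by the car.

Only the observer moves, toward the source, so f' = f · (v + v_o)/v.
f' = 239 × (337 + 35)/337 = 239 × 372/337 ≈ 264 Hz.

264 Hz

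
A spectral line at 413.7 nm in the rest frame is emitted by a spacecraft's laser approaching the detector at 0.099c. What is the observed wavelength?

374.6 nm

Relativistic Doppler for wavelength: λ' = λ₀ · √((1 − β)/(1 + β)).
λ' = 413.7 × √(0.9010/1.0990) = 413.7 × 0.90545 ≈ 374.6 nm.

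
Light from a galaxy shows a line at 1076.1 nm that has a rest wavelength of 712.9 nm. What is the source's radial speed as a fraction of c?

0.390c

λ'/λ₀ = 1.5095 > 1 (redshift), so the source is receding.
λ'/λ₀ = √((1 + β)/(1 − β)) for a receding source ⇒ β = (r² − 1)/(r² + 1) with r = λ'/λ₀.
β = (2.2785 − 1)/(2.2785 + 1) ≈ 0.390.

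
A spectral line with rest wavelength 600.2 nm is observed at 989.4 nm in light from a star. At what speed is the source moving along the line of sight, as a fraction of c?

0.462

λ'/λ₀ = 1.6485 > 1 (redshift), so the source is receding.
λ'/λ₀ = √((1 + β)/(1 − β)) for a receding source ⇒ β = (r² − 1)/(r² + 1) with r = λ'/λ₀.
β = (2.7174 − 1)/(2.7174 + 1) ≈ 0.462.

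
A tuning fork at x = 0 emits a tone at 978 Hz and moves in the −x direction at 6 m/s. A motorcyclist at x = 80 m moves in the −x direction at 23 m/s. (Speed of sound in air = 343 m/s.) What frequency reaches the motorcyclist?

The observer lies on the +x side, so the source is heading away from the observer and the observer is heading toward the source.
With source receding and observer approaching, f' = f · (v + v_o)/(v + v_s).
f' = 978 × (343 + 23)/(343 + 6) = 978 × 366/349 ≈ 1026 Hz.

1026 Hz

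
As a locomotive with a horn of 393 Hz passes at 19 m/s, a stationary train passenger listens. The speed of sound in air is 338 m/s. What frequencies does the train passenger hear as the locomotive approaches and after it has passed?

Approaching: f₁ = f · v/(v − v_s) = 393 × 338/319 ≈ 416 Hz.
Receding: f₂ = f · v/(v + v_s) = 393 × 338/357 ≈ 372 Hz.

416 Hz approaching; 372 Hz receding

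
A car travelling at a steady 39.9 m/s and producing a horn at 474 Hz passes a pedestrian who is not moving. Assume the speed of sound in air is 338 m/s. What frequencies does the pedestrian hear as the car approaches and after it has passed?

537 Hz approaching; 424 Hz receding

Approaching: f₁ = f · v/(v − v_s) = 474 × 338/298.1 ≈ 537 Hz.
Receding: f₂ = f · v/(v + v_s) = 474 × 338/377.9 ≈ 424 Hz.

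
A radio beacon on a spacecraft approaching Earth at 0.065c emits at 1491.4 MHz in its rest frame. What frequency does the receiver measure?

1591.7 MHz

Relativistic Doppler for frequency: f' = f₀ · √((1 + β)/(1 − β)).
f' = 1491.4 × √(1.0650/0.9350) = 1491.4 × 1.06726 ≈ 1591.7 MHz.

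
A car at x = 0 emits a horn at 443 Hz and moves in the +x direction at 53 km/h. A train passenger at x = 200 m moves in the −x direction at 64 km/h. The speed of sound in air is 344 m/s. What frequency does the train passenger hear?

53 km/h = 14.72 m/s; 64 km/h = 17.78 m/s.
The observer lies on the +x side, so the source is heading toward the observer and the observer is heading toward the source.
General Doppler shift: f' = f · (v + v_o)/(v − v_s).
f' = 443 × (344 + 17.78)/(344 − 14.72) = 443 × 361.78/329.28 ≈ 487 Hz.

487 Hz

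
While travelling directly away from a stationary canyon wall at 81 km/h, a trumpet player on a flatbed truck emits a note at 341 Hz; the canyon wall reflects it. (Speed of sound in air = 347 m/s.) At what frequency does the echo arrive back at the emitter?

81 km/h = 22.5 m/s.
The canyon wall receives the sound from a moving source: f₁ = f₀ · v/(v + v_e) = 341 × 347/369.5 ≈ 320 Hz.
On the return leg the trumpet player on a flatbed truck is a moving observer: f₂ = f₁ · (v − v_e)/v = 320 × 324.5/347 ≈ 299 Hz.
Equivalently f₂ = f₀ · (v − v_e)/(v + v_e).

299 Hz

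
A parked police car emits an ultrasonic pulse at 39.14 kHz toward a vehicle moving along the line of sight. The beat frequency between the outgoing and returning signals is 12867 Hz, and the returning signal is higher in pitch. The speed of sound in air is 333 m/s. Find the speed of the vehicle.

47 m/s

Double Doppler shift off a moving reflector: f₂ = f₀ · (v + u)/(v − u) (u > 0 toward emitter).
Returning signal is higher, so f₂ = f₀ + Δf = 39140 + 12867 = 52007 Hz.
Rearranging, u = v · (f₂ − f₀)/(f₂ + f₀) = 333 × 12867/91147 ≈ 47 m/s.
So the vehicle is moving at 47 m/s toward the emitter.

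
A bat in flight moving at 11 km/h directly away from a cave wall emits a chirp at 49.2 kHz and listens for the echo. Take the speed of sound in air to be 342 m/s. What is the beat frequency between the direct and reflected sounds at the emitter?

11 km/h = 3.056 m/s.
The cave wall receives the sound from a moving source: f₁ = f₀ · v/(v + v_e) = 49.2 × 342/345.06 ≈ 48.764 kHz.
On the return leg the bat in flight is a moving observer: f₂ = f₁ · (v − v_e)/v = 48.764 × 338.94/342 ≈ 48.329 kHz.
Beat against the emitted tone (with f₀ = 49200 Hz): |f₂ − f₀| = 2v_e·f₀/(v + v_e) = 2 × 3.056 × 49200/345.06 ≈ 871 Hz.

871 Hz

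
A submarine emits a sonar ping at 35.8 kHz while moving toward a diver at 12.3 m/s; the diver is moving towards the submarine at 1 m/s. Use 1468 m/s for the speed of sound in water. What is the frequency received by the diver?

36.1 kHz

General Doppler shift: f' = f · (v + v_o)/(v − v_s).
f' = 35.8 × (1468 + 1)/(1468 − 12.3) = 35.8 × 1469/1455.7 ≈ 36.1 kHz.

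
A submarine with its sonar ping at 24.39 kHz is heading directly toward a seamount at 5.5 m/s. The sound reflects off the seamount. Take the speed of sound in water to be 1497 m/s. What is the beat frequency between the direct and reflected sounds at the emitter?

180 Hz

The seamount receives the sound from a moving source: f₁ = f₀ · v/(v − v_e) = 24.39 × 1497/1491.5 ≈ 24.4799 kHz.
On the return leg the submarine is a moving observer: f₂ = f₁ · (v + v_e)/v = 24.4799 × 1502.5/1497 ≈ 24.5699 kHz.
Beat against the emitted tone (with f₀ = 24390 Hz): |f₂ − f₀| = 2v_e·f₀/(v − v_e) = 2 × 5.5 × 24390/1491.5 ≈ 180 Hz.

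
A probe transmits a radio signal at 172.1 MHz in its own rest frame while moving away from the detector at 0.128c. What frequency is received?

151.3 MHz

Relativistic Doppler for frequency: f' = f₀ · √((1 − β)/(1 + β)).
f' = 172.1 × √(0.8720/1.1280) = 172.1 × 0.87923 ≈ 151.3 MHz.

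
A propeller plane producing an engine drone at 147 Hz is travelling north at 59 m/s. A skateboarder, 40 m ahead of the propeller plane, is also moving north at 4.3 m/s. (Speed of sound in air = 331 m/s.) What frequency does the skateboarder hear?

The skateboarder is ahead, so the propeller plane is moving toward it while the skateboarder is moving away from the propeller plane.
Both move, so f' = f · (v − v_o)/(v − v_s).
f' = 147 × (331 − 4.3)/(331 − 59) = 147 × 326.7/272 ≈ 177 Hz.

177 Hz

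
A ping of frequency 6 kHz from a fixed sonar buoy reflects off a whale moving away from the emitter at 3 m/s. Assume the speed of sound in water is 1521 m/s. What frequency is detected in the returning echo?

5.98 kHz

At the whale (a moving observer), f₁ = f₀ · (v − u)/v = 6 × 1518/1521 ≈ 5.99 kHz.
The reflection then acts as a moving source: f₂ = f₁ · v/(v + u) ≈ 5.98 kHz.
Equivalently f₂ = f₀ · (v − u)/(v + u).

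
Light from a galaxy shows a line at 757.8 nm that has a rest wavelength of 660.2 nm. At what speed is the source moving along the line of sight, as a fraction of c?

λ'/λ₀ = 1.1478 > 1 (redshift), so the source is receding.
λ'/λ₀ = √((1 + β)/(1 − β)) for a receding source ⇒ β = (r² − 1)/(r² + 1) with r = λ'/λ₀.
β = (1.3175 − 1)/(1.3175 + 1) ≈ 0.137.

0.137c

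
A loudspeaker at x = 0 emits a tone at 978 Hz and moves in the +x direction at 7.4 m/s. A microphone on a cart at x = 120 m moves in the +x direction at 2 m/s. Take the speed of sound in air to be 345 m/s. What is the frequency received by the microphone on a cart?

The observer lies on the +x side, so the source is heading toward the observer and the observer is heading away from the source.
With source approaching and observer receding, f' = f · (v − v_o)/(v − v_s).
f' = 978 × (345 − 2)/(345 − 7.4) = 978 × 343/337.6 ≈ 994 Hz.

994 Hz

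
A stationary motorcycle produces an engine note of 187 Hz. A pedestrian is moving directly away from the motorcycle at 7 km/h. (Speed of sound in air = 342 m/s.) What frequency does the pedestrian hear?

186 Hz

7 km/h = 1.944 m/s.
Only the observer moves, away from the source, so f' = f · (v − v_o)/v.
f' = 187 × (342 − 1.944)/342 = 187 × 340.06/342 ≈ 186 Hz.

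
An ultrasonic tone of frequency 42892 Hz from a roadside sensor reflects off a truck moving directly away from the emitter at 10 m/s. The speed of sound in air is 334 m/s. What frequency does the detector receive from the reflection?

40398 Hz

At the truck (a moving observer), f₁ = f₀ · (v − u)/v = 42892 × 324/334 ≈ 41608 Hz.
On reflection it acts as a source moving away from the stationary detector: f₂ = f₁ · v/(v + u) = 41608 × 334/344 ≈ 40398 Hz.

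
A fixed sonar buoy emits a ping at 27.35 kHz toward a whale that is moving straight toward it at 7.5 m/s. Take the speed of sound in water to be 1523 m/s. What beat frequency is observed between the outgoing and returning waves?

271 Hz

At the whale (a moving observer), f₁ = f₀ · (v + u)/v = 27.35 × 1530.5/1523 ≈ 27.485 kHz.
The reflection then acts as a moving source: f₂ = f₁ · v/(v − u) ≈ 27.621 kHz.
Beat frequency (with f₀ = 27350 Hz): |f₂ − f₀| = 2u·f₀/(v − u) = 2 × 7.5 × 27350/1515.5 ≈ 271 Hz.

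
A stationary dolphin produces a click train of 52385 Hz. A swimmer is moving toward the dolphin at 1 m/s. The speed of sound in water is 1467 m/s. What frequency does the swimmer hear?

Only the observer moves, toward the source, so f' = f · (v + v_o)/v.
f' = 52385 × (1467 + 1)/1467 = 52385 × 1468/1467 ≈ 52421 Hz.

52421 Hz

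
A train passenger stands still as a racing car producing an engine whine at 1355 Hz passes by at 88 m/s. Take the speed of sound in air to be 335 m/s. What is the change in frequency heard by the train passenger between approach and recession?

Approaching: f₁ = f · v/(v − v_s) = 1355 × 335/247 ≈ 1838 Hz.
Receding: f₂ = f · v/(v + v_s) = 1355 × 335/423 ≈ 1073 Hz.
Drop: f₁ − f₂ = 2f·v·v_s/(v² − v_s²) = 2 × 1355 × 335 × 88/(335² − 88²) ≈ 765 Hz.

765 Hz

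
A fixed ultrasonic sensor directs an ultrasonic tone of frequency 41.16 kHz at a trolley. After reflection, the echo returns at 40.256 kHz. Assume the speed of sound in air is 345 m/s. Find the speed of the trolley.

3.8 m/s

Double Doppler shift off a moving reflector: f₂ = f₀ · (v + u)/(v − u) (u > 0 toward emitter).
Rearranging, u = v · (f₂ − f₀)/(f₂ + f₀) = 345 × -0.904/81.416 ≈ -3.8 m/s.
So the trolley is moving at 3.8 m/s away from the emitter.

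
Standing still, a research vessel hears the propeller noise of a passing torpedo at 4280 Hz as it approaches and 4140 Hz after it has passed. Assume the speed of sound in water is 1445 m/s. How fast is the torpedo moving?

f₁/f₂ = (v + v_s)/(v − v_s), so v_s = v · (f₁ − f₂)/(f₁ + f₂).
v_s = 1445 × (4280 − 4140)/(4280 + 4140) = 1445 × 140/8420 ≈ 24.0 m/s.

24.0 m/s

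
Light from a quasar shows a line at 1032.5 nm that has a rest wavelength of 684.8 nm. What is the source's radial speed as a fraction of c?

0.389

λ'/λ₀ = 1.5077 > 1 (redshift), so the source is receding.
λ'/λ₀ = √((1 + β)/(1 − β)) for a receding source ⇒ β = (r² − 1)/(r² + 1) with r = λ'/λ₀.
β = (2.2733 − 1)/(2.2733 + 1) ≈ 0.389.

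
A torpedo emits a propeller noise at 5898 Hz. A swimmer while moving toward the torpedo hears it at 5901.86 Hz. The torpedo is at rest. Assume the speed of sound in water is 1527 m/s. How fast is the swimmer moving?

1.00 m/s

f' = f · (v + v_o)/v ⇒ v_o = v · |f'/f − 1|.
v_o = 1527 × |5901.86/5898 − 1| = 1527 × 0.0006545 ≈ 1.00 m/s.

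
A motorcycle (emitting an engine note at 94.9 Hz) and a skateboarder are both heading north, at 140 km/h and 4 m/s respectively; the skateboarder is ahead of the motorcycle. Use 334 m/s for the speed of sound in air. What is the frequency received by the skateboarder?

106 Hz

140 km/h = 38.89 m/s.
The skateboarder is ahead, so the motorcycle is moving toward it while the skateboarder is moving away from the motorcycle.
Both move, so f' = f · (v − v_o)/(v − v_s).
f' = 94.9 × (334 − 4)/(334 − 38.89) = 94.9 × 330/295.11 ≈ 106 Hz.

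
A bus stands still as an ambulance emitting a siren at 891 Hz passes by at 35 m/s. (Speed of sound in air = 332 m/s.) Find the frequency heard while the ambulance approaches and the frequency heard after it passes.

Approaching: f₁ = f · v/(v − v_s) = 891 × 332/297 ≈ 996 Hz.
Receding: f₂ = f · v/(v + v_s) = 891 × 332/367 ≈ 806 Hz.

996 Hz approaching; 806 Hz receding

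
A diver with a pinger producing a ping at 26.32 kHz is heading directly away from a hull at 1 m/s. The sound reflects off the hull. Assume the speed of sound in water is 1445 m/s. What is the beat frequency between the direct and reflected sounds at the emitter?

36.4 Hz

The hull receives the sound from a moving source: f₁ = f₀ · v/(v + v_e) = 26.32 × 1445/1446 ≈ 26.3018 kHz.
On the return leg the diver with a pinger is a moving observer: f₂ = f₁ · (v − v_e)/v = 26.3018 × 1444/1445 ≈ 26.2836 kHz.
Equivalently f₂ = f₀ · (v − v_e)/(v + v_e).
Beat against the emitted tone (with f₀ = 26320 Hz): |f₂ − f₀| = 2v_e·f₀/(v + v_e) = 2 × 1 × 26320/1446 ≈ 36.4 Hz.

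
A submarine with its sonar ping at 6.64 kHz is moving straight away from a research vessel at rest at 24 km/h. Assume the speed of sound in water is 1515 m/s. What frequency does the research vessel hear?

24 km/h = 6.667 m/s.
Only the source moves, away from the listener, so f' = f · v/(v + v_s).
f' = 6.64 × 1515/(1515 + 6.667) = 6.64 × 1515/1522 ≈ 6.61 kHz.

6.61 kHz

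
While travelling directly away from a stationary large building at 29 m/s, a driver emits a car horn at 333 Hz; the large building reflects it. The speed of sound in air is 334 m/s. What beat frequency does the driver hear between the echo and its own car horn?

53.2 Hz

The large building receives the sound from a moving source: f₁ = f₀ · v/(v + v_e) = 333 × 334/363 ≈ 306.4 Hz.
On the return leg the driver is a moving observer: f₂ = f₁ · (v − v_e)/v = 306.4 × 305/334 ≈ 279.8 Hz.
Equivalently f₂ = f₀ · (v − v_e)/(v + v_e).
Beat against the emitted tone: |f₂ − f₀| = 2v_e·f₀/(v + v_e) = 2 × 29 × 333/363 ≈ 53.2 Hz.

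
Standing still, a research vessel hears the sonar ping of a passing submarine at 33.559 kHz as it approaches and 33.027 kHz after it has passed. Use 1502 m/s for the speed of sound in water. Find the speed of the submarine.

12.0 m/s

f₁/f₂ = (v + v_s)/(v − v_s), so v_s = v · (f₁ − f₂)/(f₁ + f₂).
v_s = 1502 × (33.559 − 33.027)/(33.559 + 33.027) = 1502 × 0.532/66.586 ≈ 12.0 m/s.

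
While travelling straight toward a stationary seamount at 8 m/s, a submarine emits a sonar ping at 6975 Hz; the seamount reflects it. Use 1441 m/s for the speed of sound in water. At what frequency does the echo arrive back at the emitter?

7053 Hz

The seamount receives the sound from a moving source: f₁ = f₀ · v/(v − v_e) = 6975 × 1441/1433 ≈ 7014 Hz.
On the return leg the submarine is a moving observer: f₂ = f₁ · (v + v_e)/v = 7014 × 1449/1441 ≈ 7053 Hz.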